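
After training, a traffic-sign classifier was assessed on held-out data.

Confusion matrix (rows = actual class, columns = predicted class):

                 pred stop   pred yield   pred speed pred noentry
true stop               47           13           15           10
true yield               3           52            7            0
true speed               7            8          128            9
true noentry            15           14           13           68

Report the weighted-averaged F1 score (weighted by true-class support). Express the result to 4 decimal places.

0.7179

Per-class F1 score (2·TP/(2·TP+FP+FN)):
  stop: TP=47, FP=3+7+15=25, FN=13+15+10=38 → 94/157 = 0.59873
  yield: TP=52, FP=13+8+14=35, FN=3+7+0=10 → 104/149 = 0.69799
  speed: TP=128, FP=15+7+13=35, FN=7+8+9=24 → 256/315 = 0.81270
  noentry: TP=68, FP=10+0+9=19, FN=15+14+13=42 → 136/197 = 0.69036
Weighted-F1 score = Σ (supportᵢ/N)·F1 scoreᵢ with N=409: (85/409)·0.59873 + (62/409)·0.69799 + (152/409)·0.81270 + (110/409)·0.69036 = 0.7179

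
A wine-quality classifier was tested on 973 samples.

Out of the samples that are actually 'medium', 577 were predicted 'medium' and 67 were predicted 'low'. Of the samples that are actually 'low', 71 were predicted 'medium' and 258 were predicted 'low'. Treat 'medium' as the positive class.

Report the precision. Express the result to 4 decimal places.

0.8904

Precision = TP/(TP+FP) = 577/(577+71) = 577/648 = 0.8904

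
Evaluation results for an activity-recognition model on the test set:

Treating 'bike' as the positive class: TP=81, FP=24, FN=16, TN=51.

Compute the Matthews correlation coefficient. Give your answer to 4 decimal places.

0.5238

MCC = (TP·TN − FP·FN) / √((TP+FP)(TP+FN)(TN+FP)(TN+FN))
Numerator = 81·51 − 24·16 = 3747
Denominator = √(105·97·75·67) = √51179625 = 7153.9936
MCC = 3747 / 7153.9936 = 0.5238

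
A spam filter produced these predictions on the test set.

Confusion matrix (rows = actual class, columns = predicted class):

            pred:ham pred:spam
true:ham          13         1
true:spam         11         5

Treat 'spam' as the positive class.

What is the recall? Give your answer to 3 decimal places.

Recall = TP/(TP+FN) = 5/(5+11) = 5/16 = 0.313

0.313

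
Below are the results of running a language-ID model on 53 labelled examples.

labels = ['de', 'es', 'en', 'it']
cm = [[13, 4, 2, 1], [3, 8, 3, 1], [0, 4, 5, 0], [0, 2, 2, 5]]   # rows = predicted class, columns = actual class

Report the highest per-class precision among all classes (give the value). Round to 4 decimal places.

0.6500

Per-class precision (TP/(TP+FP)):
  de: TP=13, FP=4+2+1=7 → 13/20 = 0.65000
  es: TP=8, FP=3+3+1=7 → 8/15 = 0.53333
  en: TP=5, FP=0+4+0=4 → 5/9 = 0.55556
  it: TP=5, FP=0+2+2=4 → 5/9 = 0.55556
Highest is class 'de' with precision = 0.6500.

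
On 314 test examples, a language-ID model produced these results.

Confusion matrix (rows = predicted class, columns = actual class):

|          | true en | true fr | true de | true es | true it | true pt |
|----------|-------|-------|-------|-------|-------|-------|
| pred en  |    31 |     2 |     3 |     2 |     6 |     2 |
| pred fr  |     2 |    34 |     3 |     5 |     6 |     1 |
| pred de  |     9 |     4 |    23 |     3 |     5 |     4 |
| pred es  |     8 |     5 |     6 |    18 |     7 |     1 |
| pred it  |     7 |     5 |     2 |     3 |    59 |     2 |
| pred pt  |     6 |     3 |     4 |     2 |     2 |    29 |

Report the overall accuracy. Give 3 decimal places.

0.618

Accuracy = trace / total = (31+34+23+18+59+29=194) / 314 = 194/314 = 0.618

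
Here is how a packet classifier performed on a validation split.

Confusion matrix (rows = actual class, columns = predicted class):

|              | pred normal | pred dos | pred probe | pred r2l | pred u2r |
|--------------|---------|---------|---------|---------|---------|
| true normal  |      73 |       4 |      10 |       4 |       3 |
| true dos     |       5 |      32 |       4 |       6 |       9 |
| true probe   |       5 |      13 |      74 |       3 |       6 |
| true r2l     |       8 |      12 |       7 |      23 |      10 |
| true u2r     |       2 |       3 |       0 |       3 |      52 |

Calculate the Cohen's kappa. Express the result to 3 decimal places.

0.600

Observed agreement pₒ = trace/N = 254/371 = 0.6846
Expected agreement pₑ = Σ (rowᵢ·colᵢ)/N² = (94·93 + 56·64 + 101·95 + 60·39 + 60·80)/371² = 0.2111
κ = (pₒ − pₑ)/(1 − pₑ) = (0.6846 − 0.2111)/(1 − 0.2111) = 0.600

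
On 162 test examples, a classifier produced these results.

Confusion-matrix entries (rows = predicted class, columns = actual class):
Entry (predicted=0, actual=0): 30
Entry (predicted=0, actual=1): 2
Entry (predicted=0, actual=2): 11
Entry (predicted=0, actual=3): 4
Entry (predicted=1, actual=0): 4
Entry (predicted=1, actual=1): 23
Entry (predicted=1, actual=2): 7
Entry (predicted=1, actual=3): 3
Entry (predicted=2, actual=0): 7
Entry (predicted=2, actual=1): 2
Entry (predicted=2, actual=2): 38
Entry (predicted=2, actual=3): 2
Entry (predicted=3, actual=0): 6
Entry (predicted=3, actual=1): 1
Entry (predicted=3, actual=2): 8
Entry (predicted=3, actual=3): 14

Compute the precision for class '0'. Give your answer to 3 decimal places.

Take TP from the diagonal, FP from the rest of the '0' prediction marginal, FN from the rest of the '0' actual marginal.
precision = TP/(TP+FP).
0: TP=30, FP=2+11+4=17 → 30/47 = 0.6383

0.638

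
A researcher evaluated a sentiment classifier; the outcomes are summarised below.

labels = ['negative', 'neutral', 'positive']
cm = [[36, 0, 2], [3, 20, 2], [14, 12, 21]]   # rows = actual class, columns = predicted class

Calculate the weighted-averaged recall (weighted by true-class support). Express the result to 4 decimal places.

0.7000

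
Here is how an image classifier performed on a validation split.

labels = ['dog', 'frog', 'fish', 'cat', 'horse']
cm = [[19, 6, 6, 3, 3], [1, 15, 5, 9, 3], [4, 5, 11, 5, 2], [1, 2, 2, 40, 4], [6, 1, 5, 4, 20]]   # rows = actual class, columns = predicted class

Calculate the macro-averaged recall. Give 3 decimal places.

0.549

Per-class recall (TP/(TP+FN)):
  dog: TP=19, FN=6+6+3+3=18 → 19/37 = 0.5135
  frog: TP=15, FN=1+5+9+3=18 → 15/33 = 0.4545
  fish: TP=11, FN=4+5+5+2=16 → 11/27 = 0.4074
  cat: TP=40, FN=1+2+2+4=9 → 40/49 = 0.8163
  horse: TP=20, FN=6+1+5+4=16 → 20/36 = 0.5556
Macro-recall = mean = (0.5135 + 0.4545 + 0.4074 + 0.8163 + 0.5556) / 5 = 0.549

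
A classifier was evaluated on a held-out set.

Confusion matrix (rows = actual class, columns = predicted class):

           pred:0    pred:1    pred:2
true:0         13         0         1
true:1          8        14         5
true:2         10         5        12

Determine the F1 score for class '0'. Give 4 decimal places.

Take TP from the diagonal, FP from the rest of the '0' prediction marginal, FN from the rest of the '0' actual marginal.
F1 score = 2·TP/(2·TP+FP+FN).
0: TP=13, FP=8+10=18, FN=0+1=1 → 26/45 = 0.57778

0.5778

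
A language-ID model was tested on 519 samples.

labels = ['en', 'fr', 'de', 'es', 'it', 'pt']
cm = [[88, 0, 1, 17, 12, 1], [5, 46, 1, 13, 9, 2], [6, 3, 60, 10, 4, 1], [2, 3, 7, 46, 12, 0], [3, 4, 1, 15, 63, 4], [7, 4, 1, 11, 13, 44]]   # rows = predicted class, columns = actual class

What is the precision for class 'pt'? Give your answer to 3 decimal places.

Take TP from the diagonal, FP from the rest of the 'pt' prediction marginal, FN from the rest of the 'pt' actual marginal.
precision = TP/(TP+FP).
pt: TP=44, FP=7+4+1+11+13=36 → 44/80 = 0.5500

0.550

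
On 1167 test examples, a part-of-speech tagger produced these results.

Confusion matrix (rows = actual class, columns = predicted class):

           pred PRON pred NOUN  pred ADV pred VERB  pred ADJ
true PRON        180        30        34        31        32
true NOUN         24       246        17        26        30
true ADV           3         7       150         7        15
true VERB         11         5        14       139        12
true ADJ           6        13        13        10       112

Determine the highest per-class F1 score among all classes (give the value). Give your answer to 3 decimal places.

0.764

Per-class F1 score (2·TP/(2·TP+FP+FN)):
  PRON: TP=180, FP=24+3+11+6=44, FN=30+34+31+32=127 → 360/531 = 0.6780
  NOUN: TP=246, FP=30+7+5+13=55, FN=24+17+26+30=97 → 492/644 = 0.7640
  ADV: TP=150, FP=34+17+14+13=78, FN=3+7+7+15=32 → 300/410 = 0.7317
  VERB: TP=139, FP=31+26+7+10=74, FN=11+5+14+12=42 → 278/394 = 0.7056
  ADJ: TP=112, FP=32+30+15+12=89, FN=6+13+13+10=42 → 224/355 = 0.6310
Highest is class 'NOUN' with F1 score = 0.764.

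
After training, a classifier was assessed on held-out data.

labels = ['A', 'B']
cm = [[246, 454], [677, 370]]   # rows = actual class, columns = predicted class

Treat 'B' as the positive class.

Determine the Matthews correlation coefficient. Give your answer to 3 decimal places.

-0.290

MCC = (TP·TN − FP·FN) / √((TP+FP)(TP+FN)(TN+FP)(TN+FN))
Numerator = 370·246 − 454·677 = -216338
Denominator = √(824·1047·700·923) = √557408560800 = 746597.9914
MCC = -216338 / 746597.9914 = -0.290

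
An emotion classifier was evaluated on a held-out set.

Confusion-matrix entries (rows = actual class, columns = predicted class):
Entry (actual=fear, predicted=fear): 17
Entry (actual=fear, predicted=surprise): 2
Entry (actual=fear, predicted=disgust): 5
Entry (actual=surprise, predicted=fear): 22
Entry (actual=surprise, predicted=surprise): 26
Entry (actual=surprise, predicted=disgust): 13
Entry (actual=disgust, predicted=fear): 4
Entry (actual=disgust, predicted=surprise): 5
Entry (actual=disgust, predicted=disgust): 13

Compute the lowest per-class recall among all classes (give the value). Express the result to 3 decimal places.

0.426

Per-class recall (TP/(TP+FN)):
  fear: TP=17, FN=2+5=7 → 17/24 = 0.7083
  surprise: TP=26, FN=22+13=35 → 26/61 = 0.4262
  disgust: TP=13, FN=4+5=9 → 13/22 = 0.5909
Lowest is class 'surprise' with recall = 0.426.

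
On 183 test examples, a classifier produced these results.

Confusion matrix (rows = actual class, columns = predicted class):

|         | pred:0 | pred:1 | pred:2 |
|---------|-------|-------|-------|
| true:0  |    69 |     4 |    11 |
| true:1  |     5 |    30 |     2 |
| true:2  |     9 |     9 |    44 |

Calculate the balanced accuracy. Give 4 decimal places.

0.7806

Balanced accuracy = mean of per-class recall.
  0: recall = 69/84 = 0.82143
  1: recall = 30/37 = 0.81081
  2: recall = 44/62 = 0.70968
Mean = (0.82143 + 0.81081 + 0.70968) / 3 = 0.7806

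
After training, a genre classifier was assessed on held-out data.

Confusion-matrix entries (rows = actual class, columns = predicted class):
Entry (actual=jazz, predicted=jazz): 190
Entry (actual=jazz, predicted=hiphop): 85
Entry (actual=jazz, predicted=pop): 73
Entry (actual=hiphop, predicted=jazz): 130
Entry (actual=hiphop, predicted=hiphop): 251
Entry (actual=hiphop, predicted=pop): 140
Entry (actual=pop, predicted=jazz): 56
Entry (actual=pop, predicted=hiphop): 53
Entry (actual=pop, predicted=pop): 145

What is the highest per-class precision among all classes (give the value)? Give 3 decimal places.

Per-class precision (TP/(TP+FP)):
  jazz: TP=190, FP=130+56=186 → 190/376 = 0.5053
  hiphop: TP=251, FP=85+53=138 → 251/389 = 0.6452
  pop: TP=145, FP=73+140=213 → 145/358 = 0.4050
Highest is class 'hiphop' with precision = 0.645.

0.645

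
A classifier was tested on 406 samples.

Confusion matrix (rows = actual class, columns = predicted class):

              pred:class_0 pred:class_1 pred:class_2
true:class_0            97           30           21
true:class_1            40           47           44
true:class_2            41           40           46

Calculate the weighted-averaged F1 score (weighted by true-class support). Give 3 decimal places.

Per-class F1 score (2·TP/(2·TP+FP+FN)):
  class_0: TP=97, FP=40+41=81, FN=30+21=51 → 194/326 = 0.5951
  class_1: TP=47, FP=30+40=70, FN=40+44=84 → 94/248 = 0.3790
  class_2: TP=46, FP=21+44=65, FN=41+40=81 → 92/238 = 0.3866
Weighted-F1 score = Σ (supportᵢ/N)·F1 scoreᵢ with N=406: (148/406)·0.5951 + (131/406)·0.3790 + (127/406)·0.3866 = 0.460

0.460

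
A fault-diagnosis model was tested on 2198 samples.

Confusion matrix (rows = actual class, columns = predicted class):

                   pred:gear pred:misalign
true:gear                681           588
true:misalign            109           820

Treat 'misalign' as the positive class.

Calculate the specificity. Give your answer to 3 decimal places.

0.537

Specificity = TN/(TN+FP) = 681/(681+588) = 0.537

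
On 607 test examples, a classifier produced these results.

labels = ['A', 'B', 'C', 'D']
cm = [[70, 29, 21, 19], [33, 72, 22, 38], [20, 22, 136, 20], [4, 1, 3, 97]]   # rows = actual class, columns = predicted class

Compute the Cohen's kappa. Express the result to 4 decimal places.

0.4898

Observed agreement pₒ = trace/N = 375/607 = 0.61779
Expected agreement pₑ = Σ (rowᵢ·colᵢ)/N² = (139·127 + 165·124 + 198·182 + 105·174)/607² = 0.25083
κ = (pₒ − pₑ)/(1 − pₑ) = (0.61779 − 0.25083)/(1 − 0.25083) = 0.4898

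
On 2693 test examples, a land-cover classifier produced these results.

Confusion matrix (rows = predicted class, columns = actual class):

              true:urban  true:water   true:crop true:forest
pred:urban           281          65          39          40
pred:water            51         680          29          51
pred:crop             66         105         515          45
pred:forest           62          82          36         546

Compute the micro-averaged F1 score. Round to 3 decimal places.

0.751

Micro-averaging pools counts across classes: ΣTP=2022, ΣFP=671, ΣFN=671.
Micro-F1 score = 2·TP/(2·TP+FP+FN) on pooled counts = 0.751 (equals overall accuracy in single-label multiclass).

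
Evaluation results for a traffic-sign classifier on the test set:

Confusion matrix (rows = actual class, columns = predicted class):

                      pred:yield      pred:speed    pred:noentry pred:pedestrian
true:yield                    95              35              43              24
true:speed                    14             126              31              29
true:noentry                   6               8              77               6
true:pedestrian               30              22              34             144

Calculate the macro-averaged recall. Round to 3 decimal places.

0.633

Per-class recall (TP/(TP+FN)):
  yield: TP=95, FN=35+43+24=102 → 95/197 = 0.4822
  speed: TP=126, FN=14+31+29=74 → 126/200 = 0.6300
  noentry: TP=77, FN=6+8+6=20 → 77/97 = 0.7938
  pedestrian: TP=144, FN=30+22+34=86 → 144/230 = 0.6261
Macro-recall = mean = (0.4822 + 0.6300 + 0.7938 + 0.6261) / 4 = 0.633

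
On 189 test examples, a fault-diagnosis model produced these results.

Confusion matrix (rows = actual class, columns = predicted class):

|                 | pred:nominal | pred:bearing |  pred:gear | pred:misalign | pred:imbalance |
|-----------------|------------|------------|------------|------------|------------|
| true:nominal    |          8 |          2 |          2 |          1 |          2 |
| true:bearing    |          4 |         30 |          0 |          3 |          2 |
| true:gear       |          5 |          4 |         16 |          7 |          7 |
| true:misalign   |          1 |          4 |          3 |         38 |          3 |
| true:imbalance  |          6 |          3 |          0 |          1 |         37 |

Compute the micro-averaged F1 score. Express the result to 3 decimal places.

0.683

Micro-averaging pools counts across classes: ΣTP=129, ΣFP=60, ΣFN=60.
Micro-F1 score = 2·TP/(2·TP+FP+FN) on pooled counts = 0.683 (equals overall accuracy in single-label multiclass).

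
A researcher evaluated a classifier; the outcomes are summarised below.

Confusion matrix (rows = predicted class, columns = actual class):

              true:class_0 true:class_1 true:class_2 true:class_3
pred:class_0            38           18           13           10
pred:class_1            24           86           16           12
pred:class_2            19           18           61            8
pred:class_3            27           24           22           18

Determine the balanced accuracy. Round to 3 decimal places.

0.465

Balanced accuracy = mean of per-class recall.
  class_0: recall = 38/108 = 0.3519
  class_1: recall = 86/146 = 0.5890
  class_2: recall = 61/112 = 0.5446
  class_3: recall = 18/48 = 0.3750
Mean = (0.3519 + 0.5890 + 0.5446 + 0.3750) / 4 = 0.465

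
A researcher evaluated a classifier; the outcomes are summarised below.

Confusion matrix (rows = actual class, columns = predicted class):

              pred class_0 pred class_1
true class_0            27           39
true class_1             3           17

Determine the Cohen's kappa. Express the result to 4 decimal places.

0.1592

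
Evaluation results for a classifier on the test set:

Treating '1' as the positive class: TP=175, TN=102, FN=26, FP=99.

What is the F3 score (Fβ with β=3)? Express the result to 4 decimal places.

Fβ = (1+β²)·TP / ((1+β²)·TP + β²·FN + FP), with β²=9
= 10·175 / (10·175 + 9·26 + 99) = 0.8401

0.8401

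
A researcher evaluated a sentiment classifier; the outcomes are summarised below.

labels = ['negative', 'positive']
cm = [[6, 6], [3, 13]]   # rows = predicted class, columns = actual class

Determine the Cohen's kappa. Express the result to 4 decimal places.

Observed agreement pₒ = trace/N = 19/28 = 0.67857
Expected agreement pₑ = Σ (rowᵢ·colᵢ)/N² = (9·12 + 19·16)/28² = 0.52551
κ = (pₒ − pₑ)/(1 − pₑ) = (0.67857 − 0.52551)/(1 − 0.52551) = 0.3226

0.3226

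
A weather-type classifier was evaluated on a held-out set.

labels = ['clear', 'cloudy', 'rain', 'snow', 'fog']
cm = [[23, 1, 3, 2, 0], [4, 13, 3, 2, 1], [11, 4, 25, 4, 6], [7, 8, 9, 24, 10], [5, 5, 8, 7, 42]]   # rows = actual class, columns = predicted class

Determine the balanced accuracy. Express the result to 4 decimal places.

0.5798

Balanced accuracy = mean of per-class recall.
  clear: recall = 23/29 = 0.79310
  cloudy: recall = 13/23 = 0.56522
  rain: recall = 25/50 = 0.50000
  snow: recall = 24/58 = 0.41379
  fog: recall = 42/67 = 0.62687
Mean = (0.79310 + 0.56522 + 0.50000 + 0.41379 + 0.62687) / 5 = 0.5798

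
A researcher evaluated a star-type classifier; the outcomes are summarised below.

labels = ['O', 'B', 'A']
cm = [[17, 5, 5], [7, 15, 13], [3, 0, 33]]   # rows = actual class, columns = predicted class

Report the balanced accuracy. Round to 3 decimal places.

0.658

Balanced accuracy = mean of per-class recall.
  O: recall = 17/27 = 0.6296
  B: recall = 15/35 = 0.4286
  A: recall = 33/36 = 0.9167
Mean = (0.6296 + 0.4286 + 0.9167) / 3 = 0.658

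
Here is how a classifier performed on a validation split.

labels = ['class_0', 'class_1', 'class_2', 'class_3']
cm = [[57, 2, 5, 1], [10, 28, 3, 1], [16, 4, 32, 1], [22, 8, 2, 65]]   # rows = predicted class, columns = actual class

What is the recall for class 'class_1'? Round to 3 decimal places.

Treat 'class_1' as positive and all other classes as negative.
recall = TP/(TP+FN).
class_1: TP=28, FN=2+4+8=14 → 28/42 = 0.6667

0.667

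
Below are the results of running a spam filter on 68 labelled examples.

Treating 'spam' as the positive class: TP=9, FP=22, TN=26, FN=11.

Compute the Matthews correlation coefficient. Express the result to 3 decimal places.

MCC = (TP·TN − FP·FN) / √((TP+FP)(TP+FN)(TN+FP)(TN+FN))
Numerator = 9·26 − 22·11 = -8
Denominator = √(31·20·48·37) = √1101120 = 1049.3427
MCC = -8 / 1049.3427 = -0.008

-0.008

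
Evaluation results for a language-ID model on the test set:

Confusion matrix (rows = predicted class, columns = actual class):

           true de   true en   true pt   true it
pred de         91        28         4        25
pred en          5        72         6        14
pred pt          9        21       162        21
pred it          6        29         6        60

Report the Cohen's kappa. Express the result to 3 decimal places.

0.580

Observed agreement pₒ = trace/N = 385/559 = 0.6887
Expected agreement pₑ = Σ (rowᵢ·colᵢ)/N² = (111·148 + 150·97 + 178·213 + 120·101)/559² = 0.2593
κ = (pₒ − pₑ)/(1 − pₑ) = (0.6887 − 0.2593)/(1 − 0.2593) = 0.580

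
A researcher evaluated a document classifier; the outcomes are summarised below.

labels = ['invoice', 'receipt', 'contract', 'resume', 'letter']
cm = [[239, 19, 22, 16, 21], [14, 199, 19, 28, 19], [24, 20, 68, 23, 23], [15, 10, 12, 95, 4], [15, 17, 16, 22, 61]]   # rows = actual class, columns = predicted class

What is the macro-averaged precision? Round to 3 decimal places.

Per-class precision (TP/(TP+FP)):
  invoice: TP=239, FP=14+24+15+15=68 → 239/307 = 0.7785
  receipt: TP=199, FP=19+20+10+17=66 → 199/265 = 0.7509
  contract: TP=68, FP=22+19+12+16=69 → 68/137 = 0.4964
  resume: TP=95, FP=16+28+23+22=89 → 95/184 = 0.5163
  letter: TP=61, FP=21+19+23+4=67 → 61/128 = 0.4766
Macro-precision = mean = (0.7785 + 0.7509 + 0.4964 + 0.5163 + 0.4766) / 5 = 0.604

0.604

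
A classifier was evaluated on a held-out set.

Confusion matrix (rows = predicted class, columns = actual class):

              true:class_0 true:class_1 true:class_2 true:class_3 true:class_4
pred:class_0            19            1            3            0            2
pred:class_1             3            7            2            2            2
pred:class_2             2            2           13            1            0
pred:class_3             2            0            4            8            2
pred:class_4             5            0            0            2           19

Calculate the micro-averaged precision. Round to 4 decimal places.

0.6535

Micro-averaging pools counts across classes: ΣTP=66, ΣFP=35, ΣFN=35.
Micro-precision = TP/(TP+FP) on pooled counts = 0.6535 (equals overall accuracy in single-label multiclass).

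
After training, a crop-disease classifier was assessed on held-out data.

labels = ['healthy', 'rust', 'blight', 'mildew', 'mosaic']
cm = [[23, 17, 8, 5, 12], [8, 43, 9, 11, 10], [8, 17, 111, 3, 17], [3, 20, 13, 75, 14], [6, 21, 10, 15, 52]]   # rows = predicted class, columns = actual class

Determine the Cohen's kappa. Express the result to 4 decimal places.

0.4550

Observed agreement pₒ = trace/N = 304/531 = 0.57250
Expected agreement pₑ = Σ (rowᵢ·colᵢ)/N² = (48·65 + 118·81 + 151·156 + 109·125 + 105·104)/531² = 0.21556
κ = (pₒ − pₑ)/(1 − pₑ) = (0.57250 − 0.21556)/(1 − 0.21556) = 0.4550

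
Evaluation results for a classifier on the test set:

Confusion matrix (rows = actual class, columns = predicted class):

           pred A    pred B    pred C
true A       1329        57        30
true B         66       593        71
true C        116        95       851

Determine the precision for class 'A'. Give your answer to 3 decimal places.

0.880

Treat 'A' as positive and all other classes as negative.
precision = TP/(TP+FP).
A: TP=1329, FP=66+116=182 → 1329/1511 = 0.8795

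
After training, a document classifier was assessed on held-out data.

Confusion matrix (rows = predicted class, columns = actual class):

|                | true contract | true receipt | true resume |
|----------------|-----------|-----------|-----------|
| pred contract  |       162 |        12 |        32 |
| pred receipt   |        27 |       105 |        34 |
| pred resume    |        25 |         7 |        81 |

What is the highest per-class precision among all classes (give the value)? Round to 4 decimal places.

Per-class precision (TP/(TP+FP)):
  contract: TP=162, FP=12+32=44 → 162/206 = 0.78641
  receipt: TP=105, FP=27+34=61 → 105/166 = 0.63253
  resume: TP=81, FP=25+7=32 → 81/113 = 0.71681
Highest is class 'contract' with precision = 0.7864.

0.7864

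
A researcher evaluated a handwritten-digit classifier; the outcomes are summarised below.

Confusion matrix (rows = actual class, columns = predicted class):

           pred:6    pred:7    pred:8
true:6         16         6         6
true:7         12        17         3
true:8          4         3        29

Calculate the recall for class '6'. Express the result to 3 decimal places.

0.571

One-vs-rest for '6': TP = diagonal; FP = other classes predicted '6'; FN = '6' predicted as other.
recall = TP/(TP+FN).
6: TP=16, FN=6+6=12 → 16/28 = 0.5714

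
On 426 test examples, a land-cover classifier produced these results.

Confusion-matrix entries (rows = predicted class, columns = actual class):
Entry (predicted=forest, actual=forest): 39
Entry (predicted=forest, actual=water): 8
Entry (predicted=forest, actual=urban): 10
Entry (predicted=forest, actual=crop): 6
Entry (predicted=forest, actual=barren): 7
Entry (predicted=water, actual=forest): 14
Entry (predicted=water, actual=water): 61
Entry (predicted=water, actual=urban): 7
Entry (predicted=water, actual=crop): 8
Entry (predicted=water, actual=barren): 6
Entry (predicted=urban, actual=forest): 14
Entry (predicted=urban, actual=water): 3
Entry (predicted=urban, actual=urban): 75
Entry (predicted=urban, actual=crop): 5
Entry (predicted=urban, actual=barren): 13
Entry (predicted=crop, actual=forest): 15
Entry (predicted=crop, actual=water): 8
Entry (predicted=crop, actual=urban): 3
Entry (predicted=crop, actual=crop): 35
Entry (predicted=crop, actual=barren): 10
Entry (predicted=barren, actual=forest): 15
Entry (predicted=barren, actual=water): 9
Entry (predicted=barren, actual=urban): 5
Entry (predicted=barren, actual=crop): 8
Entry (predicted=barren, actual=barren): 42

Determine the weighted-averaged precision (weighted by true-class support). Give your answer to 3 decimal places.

0.589

Per-class precision (TP/(TP+FP)):
  forest: TP=39, FP=8+10+6+7=31 → 39/70 = 0.5571
  water: TP=61, FP=14+7+8+6=35 → 61/96 = 0.6354
  urban: TP=75, FP=14+3+5+13=35 → 75/110 = 0.6818
  crop: TP=35, FP=15+8+3+10=36 → 35/71 = 0.4930
  barren: TP=42, FP=15+9+5+8=37 → 42/79 = 0.5316
Weighted-precision = Σ (supportᵢ/N)·precisionᵢ with N=426: (97/426)·0.5571 + (89/426)·0.6354 + (100/426)·0.6818 + (62/426)·0.4930 + (78/426)·0.5316 = 0.589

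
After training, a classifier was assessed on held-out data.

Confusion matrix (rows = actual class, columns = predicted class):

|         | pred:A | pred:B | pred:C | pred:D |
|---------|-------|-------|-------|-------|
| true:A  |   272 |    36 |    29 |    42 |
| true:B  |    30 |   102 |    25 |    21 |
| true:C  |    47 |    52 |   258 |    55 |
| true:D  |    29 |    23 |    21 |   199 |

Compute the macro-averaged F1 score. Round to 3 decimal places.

0.652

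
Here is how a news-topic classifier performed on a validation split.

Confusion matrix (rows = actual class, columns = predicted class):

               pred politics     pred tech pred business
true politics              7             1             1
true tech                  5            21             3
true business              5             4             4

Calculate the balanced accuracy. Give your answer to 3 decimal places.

Balanced accuracy = mean of per-class recall.
  politics: recall = 7/9 = 0.7778
  tech: recall = 21/29 = 0.7241
  business: recall = 4/13 = 0.3077
Mean = (0.7778 + 0.7241 + 0.3077) / 3 = 0.603

0.603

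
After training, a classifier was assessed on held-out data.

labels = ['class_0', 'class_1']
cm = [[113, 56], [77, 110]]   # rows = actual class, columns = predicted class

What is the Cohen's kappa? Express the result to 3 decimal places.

Observed agreement pₒ = trace/N = 223/356 = 0.6264
Expected agreement pₑ = Σ (rowᵢ·colᵢ)/N² = (169·190 + 187·166)/356² = 0.4983
κ = (pₒ − pₑ)/(1 − pₑ) = (0.6264 − 0.4983)/(1 − 0.4983) = 0.255

0.255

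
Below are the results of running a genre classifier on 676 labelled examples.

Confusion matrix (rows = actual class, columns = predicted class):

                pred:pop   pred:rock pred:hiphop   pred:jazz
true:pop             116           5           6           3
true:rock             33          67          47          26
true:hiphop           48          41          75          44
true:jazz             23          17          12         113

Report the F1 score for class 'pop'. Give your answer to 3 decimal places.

Treat 'pop' as positive and all other classes as negative.
F1 score = 2·TP/(2·TP+FP+FN).
pop: TP=116, FP=33+48+23=104, FN=5+6+3=14 → 232/350 = 0.6629

0.663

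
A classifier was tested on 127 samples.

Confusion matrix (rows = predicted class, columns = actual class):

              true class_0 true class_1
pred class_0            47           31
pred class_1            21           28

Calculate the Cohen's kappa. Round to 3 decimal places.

0.168

Observed agreement pₒ = trace/N = 75/127 = 0.5906
Expected agreement pₑ = Σ (rowᵢ·colᵢ)/N² = (68·78 + 59·49)/127² = 0.5081
κ = (pₒ − pₑ)/(1 − pₑ) = (0.5906 − 0.5081)/(1 − 0.5081) = 0.168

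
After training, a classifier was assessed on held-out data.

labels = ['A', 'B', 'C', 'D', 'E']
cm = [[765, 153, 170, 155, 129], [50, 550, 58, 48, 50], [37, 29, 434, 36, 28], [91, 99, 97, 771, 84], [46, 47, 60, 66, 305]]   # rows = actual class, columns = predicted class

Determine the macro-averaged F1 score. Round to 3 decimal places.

0.638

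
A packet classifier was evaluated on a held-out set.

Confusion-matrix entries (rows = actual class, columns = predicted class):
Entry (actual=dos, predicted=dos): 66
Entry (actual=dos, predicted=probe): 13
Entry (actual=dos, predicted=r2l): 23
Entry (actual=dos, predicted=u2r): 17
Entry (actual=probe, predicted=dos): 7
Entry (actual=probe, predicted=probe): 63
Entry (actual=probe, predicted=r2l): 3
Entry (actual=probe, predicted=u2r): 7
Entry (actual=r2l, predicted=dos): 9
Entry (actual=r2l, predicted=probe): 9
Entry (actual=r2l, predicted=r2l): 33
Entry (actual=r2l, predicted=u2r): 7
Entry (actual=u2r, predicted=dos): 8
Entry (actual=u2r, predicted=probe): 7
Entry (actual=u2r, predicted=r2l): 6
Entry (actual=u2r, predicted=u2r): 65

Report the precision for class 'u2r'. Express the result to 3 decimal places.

Take TP from the diagonal, FP from the rest of the 'u2r' prediction marginal, FN from the rest of the 'u2r' actual marginal.
precision = TP/(TP+FP).
u2r: TP=65, FP=17+7+7=31 → 65/96 = 0.6771

0.677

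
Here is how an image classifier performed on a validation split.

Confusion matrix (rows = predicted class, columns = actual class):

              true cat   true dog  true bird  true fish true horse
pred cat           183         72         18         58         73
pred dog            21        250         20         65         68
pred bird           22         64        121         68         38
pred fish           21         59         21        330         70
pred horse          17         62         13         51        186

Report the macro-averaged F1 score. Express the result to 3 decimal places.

0.533

Per-class F1 score (2·TP/(2·TP+FP+FN)):
  cat: TP=183, FP=72+18+58+73=221, FN=21+22+21+17=81 → 366/668 = 0.5479
  dog: TP=250, FP=21+20+65+68=174, FN=72+64+59+62=257 → 500/931 = 0.5371
  bird: TP=121, FP=22+64+68+38=192, FN=18+20+21+13=72 → 242/506 = 0.4783
  fish: TP=330, FP=21+59+21+70=171, FN=58+65+68+51=242 → 660/1073 = 0.6151
  horse: TP=186, FP=17+62+13+51=143, FN=73+68+38+70=249 → 372/764 = 0.4869
Macro-F1 score = mean = (0.5479 + 0.5371 + 0.4783 + 0.6151 + 0.4869) / 5 = 0.533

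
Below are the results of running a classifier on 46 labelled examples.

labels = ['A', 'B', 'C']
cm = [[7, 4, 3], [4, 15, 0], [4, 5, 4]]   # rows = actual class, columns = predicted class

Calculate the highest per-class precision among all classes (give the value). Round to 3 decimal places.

Per-class precision (TP/(TP+FP)):
  A: TP=7, FP=4+4=8 → 7/15 = 0.4667
  B: TP=15, FP=4+5=9 → 15/24 = 0.6250
  C: TP=4, FP=3+0=3 → 4/7 = 0.5714
Highest is class 'B' with precision = 0.625.

0.625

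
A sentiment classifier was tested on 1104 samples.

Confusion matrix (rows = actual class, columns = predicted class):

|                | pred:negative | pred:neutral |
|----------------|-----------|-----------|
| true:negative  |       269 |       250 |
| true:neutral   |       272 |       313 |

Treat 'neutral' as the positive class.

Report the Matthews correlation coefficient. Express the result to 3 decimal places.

MCC = (TP·TN − FP·FN) / √((TP+FP)(TP+FN)(TN+FP)(TN+FN))
Numerator = 313·269 − 250·272 = 16197
Denominator = √(563·585·519·541) = √92475967545 = 304098.6148
MCC = 16197 / 304098.6148 = 0.053

0.053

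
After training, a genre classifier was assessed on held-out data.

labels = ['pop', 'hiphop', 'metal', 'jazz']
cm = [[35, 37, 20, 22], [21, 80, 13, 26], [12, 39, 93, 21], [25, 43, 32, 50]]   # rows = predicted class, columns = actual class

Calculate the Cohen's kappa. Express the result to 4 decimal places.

0.2669

Observed agreement pₒ = trace/N = 258/569 = 0.45343
Expected agreement pₑ = Σ (rowᵢ·colᵢ)/N² = (93·114 + 199·140 + 158·165 + 119·150)/569² = 0.25445
κ = (pₒ − pₑ)/(1 − pₑ) = (0.45343 − 0.25445)/(1 − 0.25445) = 0.2669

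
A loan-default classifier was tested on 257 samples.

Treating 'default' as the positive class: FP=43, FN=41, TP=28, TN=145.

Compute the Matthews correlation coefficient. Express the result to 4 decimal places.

MCC = (TP·TN − FP·FN) / √((TP+FP)(TP+FN)(TN+FP)(TN+FN))
Numerator = 28·145 − 43·41 = 2297
Denominator = √(71·69·188·186) = √171308232 = 13088.4771
MCC = 2297 / 13088.4771 = 0.1755

0.1755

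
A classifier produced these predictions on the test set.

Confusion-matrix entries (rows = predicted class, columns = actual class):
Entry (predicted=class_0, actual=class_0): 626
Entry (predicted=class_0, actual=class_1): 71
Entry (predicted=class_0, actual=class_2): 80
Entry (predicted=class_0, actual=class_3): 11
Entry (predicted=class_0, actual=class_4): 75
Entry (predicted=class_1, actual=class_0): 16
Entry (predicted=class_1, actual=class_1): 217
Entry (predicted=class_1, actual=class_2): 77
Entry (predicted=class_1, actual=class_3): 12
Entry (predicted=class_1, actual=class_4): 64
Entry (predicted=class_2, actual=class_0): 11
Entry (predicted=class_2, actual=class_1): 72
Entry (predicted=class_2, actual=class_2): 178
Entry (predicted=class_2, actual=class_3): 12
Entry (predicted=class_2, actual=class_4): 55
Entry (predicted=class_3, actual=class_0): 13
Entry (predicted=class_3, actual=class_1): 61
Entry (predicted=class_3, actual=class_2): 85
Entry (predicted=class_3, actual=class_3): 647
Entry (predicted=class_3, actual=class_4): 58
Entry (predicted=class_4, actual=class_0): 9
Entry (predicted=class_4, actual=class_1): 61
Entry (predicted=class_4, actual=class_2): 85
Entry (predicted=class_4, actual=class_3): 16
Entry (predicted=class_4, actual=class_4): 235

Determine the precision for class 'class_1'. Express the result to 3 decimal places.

0.562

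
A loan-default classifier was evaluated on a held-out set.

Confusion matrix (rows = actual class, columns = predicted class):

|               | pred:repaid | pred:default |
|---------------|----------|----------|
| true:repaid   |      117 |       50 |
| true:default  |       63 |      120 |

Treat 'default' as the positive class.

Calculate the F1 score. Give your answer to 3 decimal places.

0.680

Precision = TP/(TP+FP) = 120/170 = 0.7059
Recall = TP/(TP+FN) = 120/183 = 0.6557
F1 = 2·TP/(2·TP+FP+FN) = 240/353 = 0.680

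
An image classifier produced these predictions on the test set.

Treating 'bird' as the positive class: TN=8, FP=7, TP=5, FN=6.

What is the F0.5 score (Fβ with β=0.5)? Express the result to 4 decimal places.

0.4237

Fβ = (1+β²)·TP / ((1+β²)·TP + β²·FN + FP), with β²=1/4
= 1.25·5 / (1.25·5 + 0.25·6 + 7) = 0.4237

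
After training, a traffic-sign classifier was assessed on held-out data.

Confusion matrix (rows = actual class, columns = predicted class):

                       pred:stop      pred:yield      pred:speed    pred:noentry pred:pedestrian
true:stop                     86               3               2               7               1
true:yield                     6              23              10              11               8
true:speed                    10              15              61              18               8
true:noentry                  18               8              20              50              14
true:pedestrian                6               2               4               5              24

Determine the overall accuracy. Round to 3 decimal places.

0.581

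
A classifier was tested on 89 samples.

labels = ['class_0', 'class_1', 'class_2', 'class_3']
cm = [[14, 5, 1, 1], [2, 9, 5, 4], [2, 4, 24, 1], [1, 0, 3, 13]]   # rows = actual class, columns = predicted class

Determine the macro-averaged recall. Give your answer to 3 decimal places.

0.664

Per-class recall (TP/(TP+FN)):
  class_0: TP=14, FN=5+1+1=7 → 14/21 = 0.6667
  class_1: TP=9, FN=2+5+4=11 → 9/20 = 0.4500
  class_2: TP=24, FN=2+4+1=7 → 24/31 = 0.7742
  class_3: TP=13, FN=1+0+3=4 → 13/17 = 0.7647
Macro-recall = mean = (0.6667 + 0.4500 + 0.7742 + 0.7647) / 4 = 0.664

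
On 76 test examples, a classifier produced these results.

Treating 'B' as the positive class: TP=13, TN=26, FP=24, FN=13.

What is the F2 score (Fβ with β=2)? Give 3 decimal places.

0.461

Fβ = (1+β²)·TP / ((1+β²)·TP + β²·FN + FP), with β²=4
= 5·13 / (5·13 + 4·13 + 24) = 0.461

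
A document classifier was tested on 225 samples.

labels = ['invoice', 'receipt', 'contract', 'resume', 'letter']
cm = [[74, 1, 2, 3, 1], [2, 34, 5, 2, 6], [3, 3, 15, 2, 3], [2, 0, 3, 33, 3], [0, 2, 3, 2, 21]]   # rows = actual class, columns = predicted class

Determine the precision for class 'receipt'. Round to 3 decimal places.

0.850

One-vs-rest for 'receipt': TP = diagonal; FP = other classes predicted 'receipt'; FN = 'receipt' predicted as other.
precision = TP/(TP+FP).
receipt: TP=34, FP=1+3+0+2=6 → 34/40 = 0.8500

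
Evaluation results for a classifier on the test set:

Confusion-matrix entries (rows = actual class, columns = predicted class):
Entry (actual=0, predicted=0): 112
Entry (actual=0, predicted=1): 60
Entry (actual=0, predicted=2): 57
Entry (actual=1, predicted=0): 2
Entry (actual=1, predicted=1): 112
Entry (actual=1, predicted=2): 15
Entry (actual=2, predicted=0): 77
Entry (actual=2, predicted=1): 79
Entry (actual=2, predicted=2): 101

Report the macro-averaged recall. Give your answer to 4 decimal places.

0.5834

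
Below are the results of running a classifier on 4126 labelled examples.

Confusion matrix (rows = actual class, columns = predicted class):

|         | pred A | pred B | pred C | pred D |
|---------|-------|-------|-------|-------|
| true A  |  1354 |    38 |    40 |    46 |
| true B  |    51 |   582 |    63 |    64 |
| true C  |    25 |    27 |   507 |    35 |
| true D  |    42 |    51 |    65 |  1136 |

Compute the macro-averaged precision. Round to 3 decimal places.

0.848

Per-class precision (TP/(TP+FP)):
  A: TP=1354, FP=51+25+42=118 → 1354/1472 = 0.9198
  B: TP=582, FP=38+27+51=116 → 582/698 = 0.8338
  C: TP=507, FP=40+63+65=168 → 507/675 = 0.7511
  D: TP=1136, FP=46+64+35=145 → 1136/1281 = 0.8868
Macro-precision = mean = (0.9198 + 0.8338 + 0.7511 + 0.8868) / 4 = 0.848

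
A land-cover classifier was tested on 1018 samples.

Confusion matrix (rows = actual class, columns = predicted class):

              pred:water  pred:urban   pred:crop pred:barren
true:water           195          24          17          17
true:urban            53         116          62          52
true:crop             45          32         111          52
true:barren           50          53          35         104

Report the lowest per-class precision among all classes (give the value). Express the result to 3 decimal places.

Per-class precision (TP/(TP+FP)):
  water: TP=195, FP=53+45+50=148 → 195/343 = 0.5685
  urban: TP=116, FP=24+32+53=109 → 116/225 = 0.5156
  crop: TP=111, FP=17+62+35=114 → 111/225 = 0.4933
  barren: TP=104, FP=17+52+52=121 → 104/225 = 0.4622
Lowest is class 'barren' with precision = 0.462.

0.462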